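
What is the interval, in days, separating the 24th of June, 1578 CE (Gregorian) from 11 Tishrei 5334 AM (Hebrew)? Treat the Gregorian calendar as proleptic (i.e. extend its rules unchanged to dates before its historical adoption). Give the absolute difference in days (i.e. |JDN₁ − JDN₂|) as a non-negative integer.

First date → JDN 2297587; second date → JDN 2295847.
The interval is |2297587 − 2295847| = 1740 days.

1740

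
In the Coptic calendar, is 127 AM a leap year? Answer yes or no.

127 mod 4 = 3; in the Coptic calendar a year is leap when year mod 4 = 3, so it is a leap year.

yes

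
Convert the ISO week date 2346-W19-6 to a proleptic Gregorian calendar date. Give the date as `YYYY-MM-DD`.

ISO week 1 of 2346 is the week containing the first Thursday of 2346.
Week 19, day 6 (Saturday) lands on 2346-05-11.

2346-05-11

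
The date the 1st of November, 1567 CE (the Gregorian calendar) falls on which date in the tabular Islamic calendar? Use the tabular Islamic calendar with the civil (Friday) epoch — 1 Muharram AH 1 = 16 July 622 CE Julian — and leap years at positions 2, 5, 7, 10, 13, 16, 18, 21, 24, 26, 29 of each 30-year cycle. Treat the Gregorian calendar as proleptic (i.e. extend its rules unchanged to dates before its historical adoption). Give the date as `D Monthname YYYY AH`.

18 Rabi' al-Thani 975 AH

Both dates share Julian Day Number 2293699; in the tabular Islamic calendar that is 18 Rabi' al-Thani 975 AH.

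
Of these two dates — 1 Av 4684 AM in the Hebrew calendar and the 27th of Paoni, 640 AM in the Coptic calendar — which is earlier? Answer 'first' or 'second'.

Converting both to JDN: 2058735 vs 2058721; the smaller is the second.

second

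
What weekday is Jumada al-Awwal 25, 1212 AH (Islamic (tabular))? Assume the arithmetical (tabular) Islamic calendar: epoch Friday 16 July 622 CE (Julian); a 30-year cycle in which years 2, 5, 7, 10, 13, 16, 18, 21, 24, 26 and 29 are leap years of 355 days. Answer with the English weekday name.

Equivalently 15 November 1797 Gregorian, JDN 2377720.
2377720 ≡ 2 (mod 7); counting from Monday = 0 gives Wednesday.

Wednesday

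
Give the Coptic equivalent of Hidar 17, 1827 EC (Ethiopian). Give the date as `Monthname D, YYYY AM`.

Julian Day Number of the source date = 2391243.
Converting JDN 2391243 to the Coptic calendar gives 17 Hathor 1551 AM.

Hathor 17, 1551 AM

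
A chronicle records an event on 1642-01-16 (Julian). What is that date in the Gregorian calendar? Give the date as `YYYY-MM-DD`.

1642-01-26

At this point the Julian calendar is 10 days behind the Gregorian.
16 January 1642 Julian + 10 days → 26 January 1642 Gregorian.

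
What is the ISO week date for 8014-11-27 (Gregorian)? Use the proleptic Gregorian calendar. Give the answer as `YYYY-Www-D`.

The weekday is Thursday (ISO weekday 4).
That Thursday belongs to ISO week 48 of ISO year 8014.

8014-W48-4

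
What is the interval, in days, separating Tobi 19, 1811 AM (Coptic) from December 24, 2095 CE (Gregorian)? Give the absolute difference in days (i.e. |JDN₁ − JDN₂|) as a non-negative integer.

331

JDN of the first date = 2486270.
JDN of the second date = 2486601.
|2486601 − 2486270| = 331.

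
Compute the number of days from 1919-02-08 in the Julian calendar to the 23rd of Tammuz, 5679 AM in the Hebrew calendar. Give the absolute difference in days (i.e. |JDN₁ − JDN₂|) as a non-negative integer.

First date → JDN 2422011; second date → JDN 2422161.
The interval is |2422011 − 2422161| = 150 days.

150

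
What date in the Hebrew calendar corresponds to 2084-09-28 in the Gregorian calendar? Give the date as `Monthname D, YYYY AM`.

Both dates share Julian Day Number 2482497; in the Hebrew calendar that is 28 Elul 5844 AM.

Elul 28, 5844 AM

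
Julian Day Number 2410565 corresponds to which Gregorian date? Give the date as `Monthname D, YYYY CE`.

October 20, 1887 CE

JDN 2451545 is 1 Jan 2000; 2410565 is −40980 days from there.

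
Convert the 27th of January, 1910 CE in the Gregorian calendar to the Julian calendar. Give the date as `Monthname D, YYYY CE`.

January 14, 1910 CE

The Julian–Gregorian offset here is 13 days (Julian trailing).
27 January 1910 Gregorian − 13 days → 14 January 1910 Julian.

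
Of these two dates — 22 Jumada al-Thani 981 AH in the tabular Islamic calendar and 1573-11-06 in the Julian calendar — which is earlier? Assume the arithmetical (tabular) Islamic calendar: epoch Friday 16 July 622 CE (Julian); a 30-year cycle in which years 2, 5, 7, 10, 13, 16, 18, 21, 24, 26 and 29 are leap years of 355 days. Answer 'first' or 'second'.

Converting both to JDN: 2295888 vs 2295906; the smaller is the first.

first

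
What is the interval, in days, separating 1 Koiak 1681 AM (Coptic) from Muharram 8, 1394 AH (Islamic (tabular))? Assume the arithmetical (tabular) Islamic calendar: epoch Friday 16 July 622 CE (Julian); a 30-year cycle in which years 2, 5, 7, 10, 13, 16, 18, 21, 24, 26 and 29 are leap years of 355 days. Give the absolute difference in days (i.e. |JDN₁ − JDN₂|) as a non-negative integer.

3340

JDN of the first date = 2438740.
JDN of the second date = 2442080.
|2442080 − 2438740| = 3340.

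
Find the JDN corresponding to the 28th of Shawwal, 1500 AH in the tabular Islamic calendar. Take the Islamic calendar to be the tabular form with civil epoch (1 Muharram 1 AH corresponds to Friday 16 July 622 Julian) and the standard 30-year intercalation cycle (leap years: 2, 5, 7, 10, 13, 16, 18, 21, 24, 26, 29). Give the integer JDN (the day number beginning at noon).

2479929

Equivalently 17 September 2077 (Gregorian).
JDN 2299161 is 15 October 1582 CE (Gregorian); the target day is +180768 days from there, so JDN = 2479929.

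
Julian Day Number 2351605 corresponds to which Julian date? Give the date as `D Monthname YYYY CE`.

JDN 2351605 is 17 May 1726 in the Gregorian calendar.
In the Julian calendar that day is 6 May 1726 CE.

6 May 1726 CE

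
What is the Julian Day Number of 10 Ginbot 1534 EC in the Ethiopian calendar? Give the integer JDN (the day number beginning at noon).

In the proleptic Gregorian calendar the same day is 15 May 1542.
JDN 2400001 is 17 November 1858 CE (Gregorian), MJD 0; the target day is −115603 days from there, so JDN = 2284398.

2284398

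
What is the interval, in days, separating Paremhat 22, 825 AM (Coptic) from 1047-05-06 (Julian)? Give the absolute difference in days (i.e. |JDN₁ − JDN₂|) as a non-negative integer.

JDN of the first date = 2126197.
JDN of the second date = 2103600.
|2103600 − 2126197| = 22597.

22597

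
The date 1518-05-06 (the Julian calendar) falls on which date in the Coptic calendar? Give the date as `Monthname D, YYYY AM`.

Pashons 11, 1234 AM

The source date corresponds to 16 May 1518 in the proleptic Gregorian calendar (JDN 2275633).
That day falls on 11 Pashons 1234 AM in the Coptic calendar.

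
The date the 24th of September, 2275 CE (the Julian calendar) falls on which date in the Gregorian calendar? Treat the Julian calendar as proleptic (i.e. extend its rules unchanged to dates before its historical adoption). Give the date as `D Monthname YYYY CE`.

9 October 2275 CE

The Julian–Gregorian offset here is 15 days (Julian trailing).
24 September 2275 Julian + 15 days → 9 October 2275 Gregorian.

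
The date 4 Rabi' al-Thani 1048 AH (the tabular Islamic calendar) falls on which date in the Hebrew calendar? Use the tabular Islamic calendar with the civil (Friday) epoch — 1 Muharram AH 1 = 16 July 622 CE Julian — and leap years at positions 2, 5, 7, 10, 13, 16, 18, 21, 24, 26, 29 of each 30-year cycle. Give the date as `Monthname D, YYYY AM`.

Elul 5, 5398 AM

The source date corresponds to 15 August 1638 in the Gregorian calendar (JDN 2319554).
That day falls on 5 Elul 5398 AM in the Hebrew calendar.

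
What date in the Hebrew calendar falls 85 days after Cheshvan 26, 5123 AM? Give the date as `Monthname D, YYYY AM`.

Shevat 23, 5123 AM

JDN of Cheshvan 26, 5123 AM = 2218846.
2218846 + 85 = 2218931.
JDN 2218931 in the Hebrew calendar is Shevat 23, 5123 AM.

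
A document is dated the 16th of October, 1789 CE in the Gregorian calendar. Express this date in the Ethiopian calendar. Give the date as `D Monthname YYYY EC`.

8 Tikimt 1782 EC

Both dates share Julian Day Number 2374768; in the Ethiopian calendar that is 8 Tikimt 1782 EC.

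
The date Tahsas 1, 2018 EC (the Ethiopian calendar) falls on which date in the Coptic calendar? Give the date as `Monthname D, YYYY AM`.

The source date corresponds to 10 December 2025 in the Gregorian calendar (JDN 2461020).
That day falls on 1 Koiak 1742 AM in the Coptic calendar.

Koiak 1, 1742 AM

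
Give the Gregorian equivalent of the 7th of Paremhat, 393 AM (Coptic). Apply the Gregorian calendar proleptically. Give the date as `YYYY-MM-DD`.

0677-03-06

Both dates share Julian Day Number 1968394; in the Gregorian calendar that is 6 March 677 CE.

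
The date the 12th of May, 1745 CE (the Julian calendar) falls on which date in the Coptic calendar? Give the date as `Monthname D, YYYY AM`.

Julian Day Number of the source date = 2358551.
Converting JDN 2358551 to the Coptic calendar gives 17 Pashons 1461 AM.

Pashons 17, 1461 AM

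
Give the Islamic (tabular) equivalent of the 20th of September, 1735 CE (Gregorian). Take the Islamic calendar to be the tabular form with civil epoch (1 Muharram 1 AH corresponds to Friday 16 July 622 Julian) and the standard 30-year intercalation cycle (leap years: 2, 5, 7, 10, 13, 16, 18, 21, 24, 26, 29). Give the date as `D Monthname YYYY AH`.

2 Jumada al-Awwal 1148 AH

Both dates share Julian Day Number 2355018; in the tabular Islamic calendar that is 2 Jumada al-Awwal 1148 AH.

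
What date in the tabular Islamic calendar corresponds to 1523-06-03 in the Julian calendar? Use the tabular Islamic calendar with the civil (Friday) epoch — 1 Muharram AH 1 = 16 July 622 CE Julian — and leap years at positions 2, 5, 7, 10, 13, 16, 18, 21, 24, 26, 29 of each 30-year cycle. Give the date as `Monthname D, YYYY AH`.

The source date corresponds to 13 June 1523 in the proleptic Gregorian calendar (JDN 2277487).
That day falls on 19 Rajab 929 AH in the tabular Islamic calendar.

Rajab 19, 929 AH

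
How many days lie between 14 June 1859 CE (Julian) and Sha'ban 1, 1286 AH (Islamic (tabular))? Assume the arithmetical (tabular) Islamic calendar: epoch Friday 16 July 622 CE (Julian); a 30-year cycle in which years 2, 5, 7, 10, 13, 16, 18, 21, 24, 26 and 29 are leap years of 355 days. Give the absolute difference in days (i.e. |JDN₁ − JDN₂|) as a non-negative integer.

First date → JDN 2400222; second date → JDN 2404008.
The interval is |2400222 − 2404008| = 3786 days.

3786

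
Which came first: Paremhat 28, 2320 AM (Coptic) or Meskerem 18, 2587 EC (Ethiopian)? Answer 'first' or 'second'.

second

First date → JDN 2672252; second date → JDN 2668774.
JDN 2668774 < JDN 2672252, so the second date is earlier.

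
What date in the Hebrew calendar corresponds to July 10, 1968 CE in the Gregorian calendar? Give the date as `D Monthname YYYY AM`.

Both dates share Julian Day Number 2440048; in the Hebrew calendar that is 14 Tammuz 5728 AM.

14 Tammuz 5728 AM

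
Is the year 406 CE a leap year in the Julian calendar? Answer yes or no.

406 mod 4 = 2, so it is a common year in the Julian calendar.

no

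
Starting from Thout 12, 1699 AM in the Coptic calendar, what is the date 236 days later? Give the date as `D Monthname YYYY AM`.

Counting 236 days forward from JDN 2445235 reaches JDN 2445471, which is 8 Pashons 1699 AM.

8 Pashons 1699 AM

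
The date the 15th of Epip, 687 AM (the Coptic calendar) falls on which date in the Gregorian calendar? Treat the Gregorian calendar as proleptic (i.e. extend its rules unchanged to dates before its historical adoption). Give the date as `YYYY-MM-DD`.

Julian Day Number of the source date = 2075905.
Converting JDN 2075905 to the Gregorian calendar gives 14 July 971 CE.

0971-07-14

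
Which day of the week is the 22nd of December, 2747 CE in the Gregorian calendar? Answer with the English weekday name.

2724736 ≡ 0 (mod 7); counting from Monday = 0 gives Monday.

Monday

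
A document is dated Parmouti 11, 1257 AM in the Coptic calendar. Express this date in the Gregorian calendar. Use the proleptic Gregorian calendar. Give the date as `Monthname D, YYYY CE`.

April 16, 1541 CE

Both dates share Julian Day Number 2284004; in the Gregorian calendar that is 16 April 1541 CE.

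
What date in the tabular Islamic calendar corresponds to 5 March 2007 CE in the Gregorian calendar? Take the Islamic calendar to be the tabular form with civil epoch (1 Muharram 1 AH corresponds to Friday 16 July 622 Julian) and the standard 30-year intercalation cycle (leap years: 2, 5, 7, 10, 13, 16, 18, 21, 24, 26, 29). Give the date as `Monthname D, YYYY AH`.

Safar 15, 1428 AH

Julian Day Number of the source date = 2454165.
Converting JDN 2454165 to the tabular Islamic calendar gives 15 Safar 1428 AH.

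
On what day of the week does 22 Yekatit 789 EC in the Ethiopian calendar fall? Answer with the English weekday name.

This is JDN 2012209 (20 February 797 Gregorian).
Since JDN mod 7 = 3 (0 = Monday), the day is Thursday.

Thursday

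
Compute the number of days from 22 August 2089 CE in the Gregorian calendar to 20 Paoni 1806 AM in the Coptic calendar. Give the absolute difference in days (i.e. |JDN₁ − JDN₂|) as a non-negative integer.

First date → JDN 2484286; second date → JDN 2484595.
The interval is |2484286 − 2484595| = 309 days.

309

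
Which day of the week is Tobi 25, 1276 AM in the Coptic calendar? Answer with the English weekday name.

Sunday

In the proleptic Gregorian calendar this is 31 January 1560 (JDN 2290868).
2290868 ≡ 6 (mod 7); counting from Monday = 0 gives Sunday.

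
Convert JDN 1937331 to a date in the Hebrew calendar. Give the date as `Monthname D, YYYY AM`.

Shevat 26, 4352 AM

JDN 1937331 is 17 February 592 in the proleptic Gregorian calendar.
In the Hebrew calendar that day is Shevat 26, 4352 AM.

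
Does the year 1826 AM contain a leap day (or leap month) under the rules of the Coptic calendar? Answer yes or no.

1826 mod 4 = 2; in the Coptic calendar a year is leap when year mod 4 = 3, so it is a common year.

no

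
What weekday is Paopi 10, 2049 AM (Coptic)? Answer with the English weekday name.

Equivalently 23 October 2332 Gregorian, JDN 2573101.
2573101 ≡ 6 (mod 7); counting from Monday = 0 gives Sunday.

Sunday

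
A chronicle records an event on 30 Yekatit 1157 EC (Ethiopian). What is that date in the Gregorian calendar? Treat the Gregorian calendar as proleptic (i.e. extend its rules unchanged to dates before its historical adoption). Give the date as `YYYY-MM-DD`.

1165-03-03

Both dates share Julian Day Number 2146629; in the Gregorian calendar that is 3 March 1165 CE.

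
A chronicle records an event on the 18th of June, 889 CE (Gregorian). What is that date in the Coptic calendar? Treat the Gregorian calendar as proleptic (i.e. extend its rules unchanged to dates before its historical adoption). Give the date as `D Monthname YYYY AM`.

Julian Day Number of the source date = 2045930.
Converting JDN 2045930 to the Coptic calendar gives 20 Paoni 605 AM.

20 Paoni 605 AM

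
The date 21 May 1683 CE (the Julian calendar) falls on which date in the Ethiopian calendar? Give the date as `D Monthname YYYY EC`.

The source date corresponds to 31 May 1683 in the Gregorian calendar (JDN 2335914).
That day falls on 26 Ginbot 1675 EC in the Ethiopian calendar.

26 Ginbot 1675 EC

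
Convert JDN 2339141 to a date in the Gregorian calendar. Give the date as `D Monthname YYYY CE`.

31 March 1692 CE

Counting from JDN 2299161 = 15 Oct 1582 gives an offset of 39980 days.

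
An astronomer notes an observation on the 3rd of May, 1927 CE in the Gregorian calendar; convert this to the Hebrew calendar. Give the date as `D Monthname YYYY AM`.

1 Iyar 5687 AM

Both dates share Julian Day Number 2425004; in the Hebrew calendar that is 1 Iyar 5687 AM.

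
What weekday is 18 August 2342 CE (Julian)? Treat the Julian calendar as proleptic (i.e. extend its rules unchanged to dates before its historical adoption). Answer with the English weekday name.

Thursday

Equivalently 3 September 2342 Gregorian, JDN 2576703.
JDN 2576703 mod 7 = 3, and JDN 0 was a Monday, so this is a Thursday.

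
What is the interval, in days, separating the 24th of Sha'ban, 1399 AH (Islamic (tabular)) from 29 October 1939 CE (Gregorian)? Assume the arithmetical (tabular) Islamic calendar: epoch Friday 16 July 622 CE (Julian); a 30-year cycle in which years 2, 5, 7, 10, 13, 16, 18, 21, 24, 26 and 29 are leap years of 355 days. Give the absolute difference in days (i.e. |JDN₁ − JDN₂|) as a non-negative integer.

14509

JDN of the first date = 2444075.
JDN of the second date = 2429566.
|2429566 − 2444075| = 14509.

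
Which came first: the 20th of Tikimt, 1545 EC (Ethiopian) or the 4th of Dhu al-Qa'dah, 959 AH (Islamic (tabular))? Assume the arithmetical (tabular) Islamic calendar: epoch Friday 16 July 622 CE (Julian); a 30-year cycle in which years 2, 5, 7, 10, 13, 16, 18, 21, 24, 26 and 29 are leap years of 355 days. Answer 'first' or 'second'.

First date → JDN 2288216; second date → JDN 2288221.
JDN 2288216 < JDN 2288221, so the first date is earlier.

first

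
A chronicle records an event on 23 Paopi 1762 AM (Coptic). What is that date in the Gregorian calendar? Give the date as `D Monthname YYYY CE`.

2 November 2045 CE

Both dates share Julian Day Number 2468287; in the Gregorian calendar that is 2 November 2045 CE.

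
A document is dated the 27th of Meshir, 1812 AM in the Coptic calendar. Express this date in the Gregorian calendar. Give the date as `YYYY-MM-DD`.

Both dates share Julian Day Number 2486674; in the Gregorian calendar that is 6 March 2096 CE.

2096-03-06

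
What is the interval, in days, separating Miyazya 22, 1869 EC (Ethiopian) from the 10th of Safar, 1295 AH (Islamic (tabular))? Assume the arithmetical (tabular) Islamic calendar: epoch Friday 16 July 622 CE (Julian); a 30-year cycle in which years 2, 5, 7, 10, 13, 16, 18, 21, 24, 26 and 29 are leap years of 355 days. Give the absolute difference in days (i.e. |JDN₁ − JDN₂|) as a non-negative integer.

290

JDN of the first date = 2406739.
JDN of the second date = 2407029.
|2407029 − 2406739| = 290.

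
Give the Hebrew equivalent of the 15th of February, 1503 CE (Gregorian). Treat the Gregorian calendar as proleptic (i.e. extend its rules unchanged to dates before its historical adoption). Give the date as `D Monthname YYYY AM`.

9 Adar I 5263 AM

Julian Day Number of the source date = 2270064.
Converting JDN 2270064 to the Hebrew calendar gives 9 Adar I 5263 AM.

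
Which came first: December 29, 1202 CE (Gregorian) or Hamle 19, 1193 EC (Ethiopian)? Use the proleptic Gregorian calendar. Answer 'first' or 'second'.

second

First date → JDN 2160444; second date → JDN 2159917.
JDN 2159917 < JDN 2160444, so the second date is earlier.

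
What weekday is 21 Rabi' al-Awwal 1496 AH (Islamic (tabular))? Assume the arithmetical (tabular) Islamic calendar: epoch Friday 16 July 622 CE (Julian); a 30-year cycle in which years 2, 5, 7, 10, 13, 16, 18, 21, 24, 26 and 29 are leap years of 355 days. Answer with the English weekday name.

Thursday

In the Gregorian calendar this is 30 March 2073 (JDN 2478297).
Since JDN mod 7 = 3 (0 = Monday), the day is Thursday.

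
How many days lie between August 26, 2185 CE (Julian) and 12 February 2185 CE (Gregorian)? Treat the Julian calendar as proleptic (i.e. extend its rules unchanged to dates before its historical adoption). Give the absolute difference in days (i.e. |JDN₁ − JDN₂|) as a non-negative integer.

209

JDN of the first date = 2519367.
JDN of the second date = 2519158.
|2519158 − 2519367| = 209.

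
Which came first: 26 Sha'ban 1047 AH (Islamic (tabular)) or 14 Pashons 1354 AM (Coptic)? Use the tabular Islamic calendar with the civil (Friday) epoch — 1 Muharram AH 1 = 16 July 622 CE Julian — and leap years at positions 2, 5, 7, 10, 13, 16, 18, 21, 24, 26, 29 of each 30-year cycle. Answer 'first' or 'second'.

The two dates have Julian Day Numbers 2319340 and 2319466 respectively.
Since 2319340 < 2319466, the first date comes first.

first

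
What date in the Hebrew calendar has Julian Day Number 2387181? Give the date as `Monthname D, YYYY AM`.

JDN 2387181 is 12 October 1823 in the Gregorian calendar.
In the Hebrew calendar that day is Cheshvan 7, 5584 AM.

Cheshvan 7, 5584 AM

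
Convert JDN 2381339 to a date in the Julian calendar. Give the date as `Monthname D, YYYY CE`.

The Gregorian equivalent of JDN 2381339 is 14 October 1807.
In the Julian calendar that day is October 2, 1807 CE.

October 2, 1807 CE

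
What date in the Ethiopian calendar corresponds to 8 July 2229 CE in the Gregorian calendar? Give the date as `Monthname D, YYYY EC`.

Both dates share Julian Day Number 2535374; in the Ethiopian calendar that is 29 Sene 2221 EC.

Sene 29, 2221 EC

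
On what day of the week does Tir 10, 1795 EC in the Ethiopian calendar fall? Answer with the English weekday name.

This is JDN 2379608 (17 January 1803 Gregorian).
JDN 2379608 mod 7 = 0, and JDN 0 was a Monday, so this is a Monday.

Monday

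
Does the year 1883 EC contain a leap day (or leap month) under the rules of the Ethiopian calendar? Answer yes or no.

yes

1883 mod 4 = 3; in the Ethiopian calendar a year is leap when year mod 4 = 3, so it is a leap year.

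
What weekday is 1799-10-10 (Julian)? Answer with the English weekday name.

Equivalently 21 October 1799 Gregorian, JDN 2378425.
Since JDN mod 7 = 0 (0 = Monday), the day is Monday.

Monday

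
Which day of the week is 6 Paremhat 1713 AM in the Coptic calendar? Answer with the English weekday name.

In the Gregorian calendar this is 15 March 1997 (JDN 2450523).
JDN 2450523 mod 7 = 5, and JDN 0 was a Monday, so this is a Saturday.

Saturday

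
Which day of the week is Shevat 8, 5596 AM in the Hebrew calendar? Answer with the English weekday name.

Wednesday

Equivalently 27 January 1836 Gregorian, JDN 2391671.
2391671 ≡ 2 (mod 7); counting from Monday = 0 gives Wednesday.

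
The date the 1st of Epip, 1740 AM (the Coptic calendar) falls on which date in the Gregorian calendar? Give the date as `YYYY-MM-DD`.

2024-07-08

Julian Day Number of the source date = 2460500.
Converting JDN 2460500 to the Gregorian calendar gives 8 July 2024 CE.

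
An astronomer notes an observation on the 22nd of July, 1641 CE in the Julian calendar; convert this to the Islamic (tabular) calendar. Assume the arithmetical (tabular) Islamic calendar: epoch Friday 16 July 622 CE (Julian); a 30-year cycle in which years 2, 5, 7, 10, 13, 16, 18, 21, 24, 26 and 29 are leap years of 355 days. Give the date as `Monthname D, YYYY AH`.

Rabi' al-Thani 23, 1051 AH

Both dates share Julian Day Number 2320636; in the tabular Islamic calendar that is 23 Rabi' al-Thani 1051 AH.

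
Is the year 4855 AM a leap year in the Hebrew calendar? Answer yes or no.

Hebrew year 4855 is year 10 of its 19-year Metonic cycle; leap years are at positions 3, 6, 8, 11, 14, 17, 19, so it is a common year (12 months).

no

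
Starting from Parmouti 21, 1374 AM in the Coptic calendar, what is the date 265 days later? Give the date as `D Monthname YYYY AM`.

11 Tobi 1375 AM

JDN of Parmouti 21, 1374 AM = 2326748.
2326748 + 265 = 2327013.
JDN 2327013 in the Coptic calendar is 11 Tobi 1375 AM.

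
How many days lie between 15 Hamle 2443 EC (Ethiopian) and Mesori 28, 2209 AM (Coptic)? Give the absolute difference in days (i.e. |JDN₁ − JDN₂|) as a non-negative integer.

JDN of the first date = 2616475.
JDN of the second date = 2631859.
|2631859 − 2616475| = 15384.

15384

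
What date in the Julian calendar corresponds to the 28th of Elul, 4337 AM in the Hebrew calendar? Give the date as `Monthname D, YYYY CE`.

August 28, 577 CE

Julian Day Number of the source date = 1932047.
Converting JDN 1932047 to the Julian calendar gives 28 August 577 CE.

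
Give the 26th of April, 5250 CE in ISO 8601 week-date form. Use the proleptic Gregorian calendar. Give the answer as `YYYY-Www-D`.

5250-W17-2

The weekday is Tuesday (ISO weekday 2).
That Tuesday belongs to ISO week 17 of ISO year 5250.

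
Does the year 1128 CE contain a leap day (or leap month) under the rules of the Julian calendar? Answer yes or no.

yes

1128 mod 4 = 0, so it is a leap year in the Julian calendar.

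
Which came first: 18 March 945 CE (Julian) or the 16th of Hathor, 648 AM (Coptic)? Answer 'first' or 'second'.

second

The two dates have Julian Day Numbers 2066296 and 2061422 respectively.
Since 2061422 < 2066296, the second date comes first.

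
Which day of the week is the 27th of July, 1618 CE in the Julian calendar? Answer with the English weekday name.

Monday

This is JDN 2312240 (6 August 1618 Gregorian).
2312240 ≡ 0 (mod 7); counting from Monday = 0 gives Monday.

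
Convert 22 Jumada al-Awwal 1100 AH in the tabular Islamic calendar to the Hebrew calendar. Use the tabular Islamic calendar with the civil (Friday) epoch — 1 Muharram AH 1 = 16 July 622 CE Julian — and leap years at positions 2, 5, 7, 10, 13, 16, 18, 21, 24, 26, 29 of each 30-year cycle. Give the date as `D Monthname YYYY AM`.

22 Adar 5449 AM

Julian Day Number of the source date = 2338028.
Converting JDN 2338028 to the Hebrew calendar gives 22 Adar 5449 AM.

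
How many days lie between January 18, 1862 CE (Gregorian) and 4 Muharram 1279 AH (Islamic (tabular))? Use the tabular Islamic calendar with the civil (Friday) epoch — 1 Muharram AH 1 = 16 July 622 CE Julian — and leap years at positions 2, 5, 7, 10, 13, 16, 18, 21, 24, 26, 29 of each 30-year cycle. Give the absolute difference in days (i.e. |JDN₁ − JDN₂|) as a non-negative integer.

165

JDN of the first date = 2401159.
JDN of the second date = 2401324.
|2401324 − 2401159| = 165.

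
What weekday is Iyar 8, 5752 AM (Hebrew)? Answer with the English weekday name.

In the Gregorian calendar this is 11 May 1992 (JDN 2448754).
2448754 ≡ 0 (mod 7); counting from Monday = 0 gives Monday.

Monday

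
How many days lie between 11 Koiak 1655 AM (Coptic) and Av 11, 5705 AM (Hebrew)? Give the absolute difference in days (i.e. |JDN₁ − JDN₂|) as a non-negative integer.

2405

First date → JDN 2429253; second date → JDN 2431658.
The interval is |2429253 − 2431658| = 2405 days.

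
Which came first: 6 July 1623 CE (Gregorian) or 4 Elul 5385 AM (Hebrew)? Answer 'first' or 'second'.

The two dates have Julian Day Numbers 2314035 and 2314828 respectively.
Since 2314035 < 2314828, the first date comes first.

first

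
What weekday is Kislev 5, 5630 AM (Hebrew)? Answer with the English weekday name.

Tuesday

In the Gregorian calendar this is 9 November 1869 (JDN 2404011).
Since JDN mod 7 = 1 (0 = Monday), the day is Tuesday.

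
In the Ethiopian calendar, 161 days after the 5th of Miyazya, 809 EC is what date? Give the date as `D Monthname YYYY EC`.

11 Meskerem 810 EC

JDN of the 5th of Miyazya, 809 EC = 2019557.
2019557 + 161 = 2019718.
JDN 2019718 in the Ethiopian calendar is 11 Meskerem 810 EC.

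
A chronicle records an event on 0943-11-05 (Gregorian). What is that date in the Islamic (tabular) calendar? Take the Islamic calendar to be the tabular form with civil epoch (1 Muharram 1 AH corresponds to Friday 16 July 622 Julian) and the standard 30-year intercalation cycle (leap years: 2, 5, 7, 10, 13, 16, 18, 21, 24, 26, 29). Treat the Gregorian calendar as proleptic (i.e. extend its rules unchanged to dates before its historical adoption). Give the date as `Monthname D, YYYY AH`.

Julian Day Number of the source date = 2065792.
Converting JDN 2065792 to the tabular Islamic calendar gives 28 Safar 332 AH.

Safar 28, 332 AH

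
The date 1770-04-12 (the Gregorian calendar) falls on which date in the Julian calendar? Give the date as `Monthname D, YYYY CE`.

The Julian–Gregorian offset here is 11 days (Julian trailing).
12 April 1770 Gregorian − 11 days → 1 April 1770 Julian.

April 1, 1770 CE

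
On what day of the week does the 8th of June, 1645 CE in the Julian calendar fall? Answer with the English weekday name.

Sunday

This is JDN 2322053 (18 June 1645 Gregorian).
2322053 ≡ 6 (mod 7); counting from Monday = 0 gives Sunday.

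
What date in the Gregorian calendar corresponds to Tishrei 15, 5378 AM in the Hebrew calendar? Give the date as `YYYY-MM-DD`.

1617-10-14

Julian Day Number of the source date = 2311944.
Converting JDN 2311944 to the Gregorian calendar gives 14 October 1617 CE.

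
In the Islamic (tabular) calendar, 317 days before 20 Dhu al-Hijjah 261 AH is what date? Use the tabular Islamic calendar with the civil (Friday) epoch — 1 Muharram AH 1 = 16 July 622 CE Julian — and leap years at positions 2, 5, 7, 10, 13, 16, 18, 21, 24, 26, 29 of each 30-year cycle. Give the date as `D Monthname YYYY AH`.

The starting date is JDN 2040919; 2040919 − 317 = 2040602.
JDN 2040602 corresponds to 28 Muharram 261 AH.

28 Muharram 261 AH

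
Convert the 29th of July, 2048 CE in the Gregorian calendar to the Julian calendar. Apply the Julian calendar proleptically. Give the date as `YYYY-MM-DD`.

2048-07-16

At this point the Julian calendar is 13 days behind the Gregorian.
29 July 2048 Gregorian − 13 days → 16 July 2048 Julian.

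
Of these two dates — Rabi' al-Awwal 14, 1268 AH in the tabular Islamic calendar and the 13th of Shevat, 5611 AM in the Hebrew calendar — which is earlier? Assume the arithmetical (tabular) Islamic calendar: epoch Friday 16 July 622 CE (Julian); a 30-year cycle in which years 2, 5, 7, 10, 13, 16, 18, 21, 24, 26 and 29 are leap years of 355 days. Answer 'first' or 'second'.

second

The two dates have Julian Day Numbers 2397495 and 2397139 respectively.
Since 2397139 < 2397495, the second date comes first.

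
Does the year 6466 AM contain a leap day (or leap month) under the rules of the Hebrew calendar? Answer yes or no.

Hebrew year 6466 is year 6 of its 19-year Metonic cycle; leap years are at positions 3, 6, 8, 11, 14, 17, 19, so it is a leap year (13 months).

yes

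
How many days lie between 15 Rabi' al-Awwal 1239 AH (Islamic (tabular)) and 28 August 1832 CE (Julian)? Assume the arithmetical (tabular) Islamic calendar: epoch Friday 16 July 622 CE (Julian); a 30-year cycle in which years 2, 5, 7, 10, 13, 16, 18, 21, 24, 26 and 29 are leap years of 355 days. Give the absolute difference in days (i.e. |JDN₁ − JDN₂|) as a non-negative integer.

3217

First date → JDN 2387219; second date → JDN 2390436.
The interval is |2387219 − 2390436| = 3217 days.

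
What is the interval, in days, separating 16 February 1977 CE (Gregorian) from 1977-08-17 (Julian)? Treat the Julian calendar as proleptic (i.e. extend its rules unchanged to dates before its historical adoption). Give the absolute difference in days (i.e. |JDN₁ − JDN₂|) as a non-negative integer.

JDN of the first date = 2443191.
JDN of the second date = 2443386.
|2443386 − 2443191| = 195.

195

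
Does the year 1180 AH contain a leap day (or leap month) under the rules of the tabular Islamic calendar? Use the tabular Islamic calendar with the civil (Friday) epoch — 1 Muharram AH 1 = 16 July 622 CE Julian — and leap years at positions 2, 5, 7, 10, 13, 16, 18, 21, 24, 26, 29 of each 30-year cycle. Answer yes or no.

yes

Year 1180 AH is year 10 of its 30-year cycle; leap positions are 2, 5, 7, 10, 13, 16, 18, 21, 24, 26, 29, so it is a leap year (355 days).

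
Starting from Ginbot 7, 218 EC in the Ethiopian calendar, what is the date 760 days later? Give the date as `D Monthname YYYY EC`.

6 Sene 220 EC

Counting 760 days forward from JDN 1803726 reaches JDN 1804486, which is 6 Sene 220 EC.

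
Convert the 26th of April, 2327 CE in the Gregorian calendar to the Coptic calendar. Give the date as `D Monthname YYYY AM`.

15 Parmouti 2043 AM

Both dates share Julian Day Number 2571094; in the Coptic calendar that is 15 Parmouti 2043 AM.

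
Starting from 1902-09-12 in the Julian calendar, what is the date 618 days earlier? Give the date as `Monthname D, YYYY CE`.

The starting date is JDN 2416018; 2416018 − 618 = 2415400.
JDN 2415400 corresponds to January 2, 1901 CE.

January 2, 1901 CE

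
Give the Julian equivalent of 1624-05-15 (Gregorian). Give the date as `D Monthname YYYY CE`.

5 May 1624 CE

For dates in this range the Gregorian date is 10 days ahead of the Julian.
15 May 1624 Gregorian − 10 days → 5 May 1624 Julian.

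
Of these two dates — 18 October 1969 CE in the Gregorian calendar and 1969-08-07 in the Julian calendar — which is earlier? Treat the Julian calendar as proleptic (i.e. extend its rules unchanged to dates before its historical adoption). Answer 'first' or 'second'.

Converting both to JDN: 2440513 vs 2440454; the smaller is the second.

second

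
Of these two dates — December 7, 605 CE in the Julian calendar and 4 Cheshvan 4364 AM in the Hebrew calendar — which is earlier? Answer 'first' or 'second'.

Converting both to JDN: 1942375 vs 1941591; the smaller is the second.

second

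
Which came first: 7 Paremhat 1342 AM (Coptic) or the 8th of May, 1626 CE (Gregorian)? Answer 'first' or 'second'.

Converting both to JDN: 2315016 vs 2315072; the smaller is the first.

first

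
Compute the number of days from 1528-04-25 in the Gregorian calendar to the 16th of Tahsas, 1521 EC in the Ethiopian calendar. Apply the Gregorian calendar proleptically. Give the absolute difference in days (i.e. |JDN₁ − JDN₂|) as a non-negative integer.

JDN of the first date = 2279265.
JDN of the second date = 2279506.
|2279506 − 2279265| = 241.

241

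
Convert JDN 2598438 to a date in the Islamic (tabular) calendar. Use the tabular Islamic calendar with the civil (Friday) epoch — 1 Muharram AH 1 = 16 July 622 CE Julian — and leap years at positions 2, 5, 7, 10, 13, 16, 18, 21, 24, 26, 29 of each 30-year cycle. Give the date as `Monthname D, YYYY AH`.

Rabi' al-Thani 2, 1835 AH

The Gregorian equivalent of JDN 2598438 is 7 March 2402.
In the tabular Islamic calendar that day is Rabi' al-Thani 2, 1835 AH.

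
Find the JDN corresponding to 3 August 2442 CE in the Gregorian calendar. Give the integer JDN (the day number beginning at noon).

2613197

JDN 2400001 is 17 November 1858 CE (Gregorian), MJD 0; the target day is +213196 days from there, so JDN = 2613197.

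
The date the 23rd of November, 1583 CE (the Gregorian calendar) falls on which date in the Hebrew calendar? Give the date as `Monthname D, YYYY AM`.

Kislev 8, 5344 AM

Julian Day Number of the source date = 2299565.
Converting JDN 2299565 to the Hebrew calendar gives 8 Kislev 5344 AM.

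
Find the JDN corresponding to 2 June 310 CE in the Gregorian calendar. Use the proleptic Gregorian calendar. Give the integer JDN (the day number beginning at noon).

1834437

JDN 2400001 is 17 November 1858 CE (Gregorian), MJD 0; the target day is −565564 days from there, so JDN = 1834437.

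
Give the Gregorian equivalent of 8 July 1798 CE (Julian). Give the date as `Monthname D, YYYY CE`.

July 19, 1798 CE

For dates in this range the Gregorian date is 11 days ahead of the Julian.
8 July 1798 Julian + 11 days → 19 July 1798 Gregorian.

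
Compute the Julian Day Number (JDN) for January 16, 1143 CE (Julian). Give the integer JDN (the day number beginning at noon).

Equivalently 23 January 1143 (proleptic Gregorian).
JDN 2299161 is 15 October 1582 CE (Gregorian); the target day is −160607 days from there, so JDN = 2138554.

2138554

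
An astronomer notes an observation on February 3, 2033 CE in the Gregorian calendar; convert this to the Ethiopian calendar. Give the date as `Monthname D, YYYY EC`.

Julian Day Number of the source date = 2463632.
Converting JDN 2463632 to the Ethiopian calendar gives 26 Tir 2025 EC.

Tir 26, 2025 EC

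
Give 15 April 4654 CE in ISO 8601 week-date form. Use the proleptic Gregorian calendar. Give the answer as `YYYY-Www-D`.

4654-W15-6

The weekday is Saturday (ISO weekday 6).
That Saturday belongs to ISO week 15 of ISO year 4654.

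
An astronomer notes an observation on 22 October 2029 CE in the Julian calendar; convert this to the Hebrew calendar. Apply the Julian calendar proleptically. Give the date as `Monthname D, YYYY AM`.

Both dates share Julian Day Number 2462445; in the Hebrew calendar that is 26 Cheshvan 5790 AM.

Cheshvan 26, 5790 AM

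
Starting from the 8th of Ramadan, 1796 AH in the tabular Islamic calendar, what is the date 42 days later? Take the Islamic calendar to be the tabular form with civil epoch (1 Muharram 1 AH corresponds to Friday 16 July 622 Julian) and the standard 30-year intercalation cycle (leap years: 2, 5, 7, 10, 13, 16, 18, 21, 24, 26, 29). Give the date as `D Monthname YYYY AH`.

20 Shawwal 1796 AH

Counting 42 days forward from JDN 2584771 reaches JDN 2584813, which is 20 Shawwal 1796 AH.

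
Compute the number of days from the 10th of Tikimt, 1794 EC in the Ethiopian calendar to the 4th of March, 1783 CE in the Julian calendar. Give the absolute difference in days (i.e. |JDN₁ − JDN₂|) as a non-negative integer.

6792

JDN of the first date = 2379153.
JDN of the second date = 2372361.
|2372361 − 2379153| = 6792.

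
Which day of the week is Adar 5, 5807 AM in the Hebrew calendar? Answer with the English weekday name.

Sunday

In the Gregorian calendar this is 3 March 2047 (JDN 2468773).
JDN 2468773 mod 7 = 6, and JDN 0 was a Monday, so this is a Sunday.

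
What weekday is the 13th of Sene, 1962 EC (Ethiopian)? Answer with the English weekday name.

Saturday

This is JDN 2440758 (20 June 1970 Gregorian).
Since JDN mod 7 = 5 (0 = Monday), the day is Saturday.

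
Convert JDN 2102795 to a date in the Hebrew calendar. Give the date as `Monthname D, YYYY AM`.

Adar II 1, 4805 AM

JDN 2102795 is 26 February 1045 in the proleptic Gregorian calendar.
In the Hebrew calendar that day is Adar II 1, 4805 AM.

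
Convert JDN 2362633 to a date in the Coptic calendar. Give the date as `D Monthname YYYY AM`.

JDN 2362633 is 26 July 1756 in the Gregorian calendar.
In the Coptic calendar that day is 21 Epip 1472 AM.

21 Epip 1472 AM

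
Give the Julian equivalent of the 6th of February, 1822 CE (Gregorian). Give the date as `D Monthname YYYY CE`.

25 January 1822 CE

At this point the Julian calendar is 12 days behind the Gregorian.
6 February 1822 Gregorian − 12 days → 25 January 1822 Julian.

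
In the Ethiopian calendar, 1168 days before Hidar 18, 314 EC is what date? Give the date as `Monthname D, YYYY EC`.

Meskerem 6, 311 EC

Counting 1168 days back from JDN 1838621 reaches JDN 1837453, which is Meskerem 6, 311 EC.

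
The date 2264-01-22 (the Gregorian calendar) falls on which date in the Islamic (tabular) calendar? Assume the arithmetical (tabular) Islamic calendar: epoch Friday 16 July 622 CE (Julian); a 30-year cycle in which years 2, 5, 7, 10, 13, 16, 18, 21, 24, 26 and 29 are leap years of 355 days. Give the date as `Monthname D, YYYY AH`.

Dhu al-Qa'dah 22, 1692 AH

Both dates share Julian Day Number 2547990; in the tabular Islamic calendar that is 22 Dhu al-Qa'dah 1692 AH.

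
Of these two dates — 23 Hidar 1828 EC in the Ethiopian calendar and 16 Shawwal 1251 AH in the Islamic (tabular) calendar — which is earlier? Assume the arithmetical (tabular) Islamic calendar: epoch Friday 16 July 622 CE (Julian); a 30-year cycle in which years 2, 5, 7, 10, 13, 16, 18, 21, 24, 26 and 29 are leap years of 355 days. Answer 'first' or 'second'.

First date → JDN 2391615; second date → JDN 2391679.
JDN 2391615 < JDN 2391679, so the first date is earlier.

first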